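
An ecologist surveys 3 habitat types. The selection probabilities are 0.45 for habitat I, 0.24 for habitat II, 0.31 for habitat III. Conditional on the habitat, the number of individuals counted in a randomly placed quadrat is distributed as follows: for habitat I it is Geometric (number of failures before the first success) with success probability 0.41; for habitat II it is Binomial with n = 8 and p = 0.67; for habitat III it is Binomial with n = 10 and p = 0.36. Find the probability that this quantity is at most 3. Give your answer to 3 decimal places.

Conditional on each habitat, P(X ≤ 3): I: 0.878826; II: 0.0845724; III: 0.486772.
By total probability, P(X ≤ 3) = 0.45·0.878826 + 0.24·0.0845724 + 0.31·0.486772 = 0.566668.

0.567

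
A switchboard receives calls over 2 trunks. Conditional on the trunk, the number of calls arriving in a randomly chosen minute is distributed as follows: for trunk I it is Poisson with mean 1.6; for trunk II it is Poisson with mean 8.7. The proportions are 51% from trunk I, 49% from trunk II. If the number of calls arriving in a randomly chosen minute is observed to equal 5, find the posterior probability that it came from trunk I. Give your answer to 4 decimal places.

0.2097

Likelihoods P(X=5 | ·): I: 0.017642; II: 0.0691915.
Posterior ∝ prior × likelihood. Numerator for I: 0.51·0.017642 = 0.00899741.
Normalizing constant: 0.51·0.017642 + 0.49·0.0691915 = 0.0429013.
P(I | observation) = 0.00899741 / 0.0429013 = 0.209724.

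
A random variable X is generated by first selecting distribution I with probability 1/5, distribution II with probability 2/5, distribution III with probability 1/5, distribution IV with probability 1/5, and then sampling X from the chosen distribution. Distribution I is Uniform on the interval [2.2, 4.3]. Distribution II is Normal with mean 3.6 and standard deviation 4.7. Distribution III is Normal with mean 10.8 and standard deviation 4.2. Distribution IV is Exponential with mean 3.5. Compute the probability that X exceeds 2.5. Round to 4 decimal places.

0.7015

Conditional on each component, P(X > 2.5): I: 0.857143; II: 0.592524; III: 0.975933; IV: 0.489542.
By total probability, P(X > 2.5) = 0.2·0.857143 + 0.4·0.592524 + 0.2·0.975933 + 0.2·0.489542 = 0.701533.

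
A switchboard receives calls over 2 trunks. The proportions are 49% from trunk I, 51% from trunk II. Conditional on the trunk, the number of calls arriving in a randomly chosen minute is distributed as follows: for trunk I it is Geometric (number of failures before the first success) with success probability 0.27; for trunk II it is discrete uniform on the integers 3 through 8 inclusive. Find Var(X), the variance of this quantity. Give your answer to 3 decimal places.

Per component, I: μ=2.7037, E[X²]=17.3237; II: μ=5.5, E[X²]=33.1667.
E[X] = 0.49·2.7037 + 0.51·5.5 = 4.12981.
E[X²] = 0.49·17.3237 + 0.51·33.1667 = 25.4036.
Var(X) = E[X²] − (E[X])² = 25.4036 − 17.0554 = 8.34826.

8.348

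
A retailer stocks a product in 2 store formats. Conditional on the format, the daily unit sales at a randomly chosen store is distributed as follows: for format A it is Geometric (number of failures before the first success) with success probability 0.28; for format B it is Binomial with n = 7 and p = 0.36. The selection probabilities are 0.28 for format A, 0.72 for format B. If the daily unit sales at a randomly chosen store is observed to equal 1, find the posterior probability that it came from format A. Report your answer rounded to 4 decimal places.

Likelihoods P(X=1 | ·): A: 0.2016; B: 0.173173.
Posterior ∝ prior × likelihood. Numerator for A: 0.28·0.2016 = 0.056448.
Normalizing constant: 0.28·0.2016 + 0.72·0.173173 = 0.181133.
P(A | observation) = 0.056448 / 0.181133 = 0.311639.

0.3116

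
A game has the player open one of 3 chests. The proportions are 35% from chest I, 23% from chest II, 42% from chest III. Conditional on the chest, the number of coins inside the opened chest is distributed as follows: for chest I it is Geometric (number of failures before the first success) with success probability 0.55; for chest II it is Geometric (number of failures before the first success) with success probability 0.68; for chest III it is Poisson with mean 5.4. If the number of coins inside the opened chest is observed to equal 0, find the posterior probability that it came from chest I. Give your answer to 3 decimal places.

Likelihoods P(X=0 | ·): I: 0.55; II: 0.68; III: 0.00451658.
Posterior ∝ prior × likelihood. Numerator for I: 0.35·0.55 = 0.1925.
Normalizing constant: 0.35·0.55 + 0.23·0.68 + 0.42·0.00451658 = 0.350797.
P(I | observation) = 0.1925 / 0.350797 = 0.54875.

0.549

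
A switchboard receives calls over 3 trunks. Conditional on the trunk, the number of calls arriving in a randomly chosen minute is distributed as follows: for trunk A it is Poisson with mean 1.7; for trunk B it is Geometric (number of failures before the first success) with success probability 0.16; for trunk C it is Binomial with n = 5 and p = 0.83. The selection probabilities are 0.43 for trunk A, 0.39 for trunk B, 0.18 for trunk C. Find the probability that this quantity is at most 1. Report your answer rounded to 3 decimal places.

0.328

Conditional on each trunk, P(X ≤ 1): A: 0.493246; B: 0.2944; C: 0.00360811.
By total probability, P(X ≤ 1) = 0.43·0.493246 + 0.39·0.2944 + 0.18·0.00360811 = 0.327561.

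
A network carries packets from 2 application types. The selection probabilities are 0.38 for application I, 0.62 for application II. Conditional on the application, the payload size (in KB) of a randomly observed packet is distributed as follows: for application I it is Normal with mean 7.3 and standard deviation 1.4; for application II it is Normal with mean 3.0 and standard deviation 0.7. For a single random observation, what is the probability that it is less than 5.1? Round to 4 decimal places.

Conditional on each application, P(X < 5.1): I: 0.0580416; II: 0.99865.
By total probability, P(X < 5.1) = 0.38·0.0580416 + 0.62·0.99865 = 0.641219.

0.6412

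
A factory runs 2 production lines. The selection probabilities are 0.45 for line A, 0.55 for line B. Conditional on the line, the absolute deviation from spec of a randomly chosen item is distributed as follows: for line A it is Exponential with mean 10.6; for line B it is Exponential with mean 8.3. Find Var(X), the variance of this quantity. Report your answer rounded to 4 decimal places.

89.7608

Per component, A: μ=10.6, E[X²]=224.72; B: μ=8.3, E[X²]=137.78.
E[X] = 0.45·10.6 + 0.55·8.3 = 9.335.
E[X²] = 0.45·224.72 + 0.55·137.78 = 176.903.
Var(X) = E[X²] − (E[X])² = 176.903 − 87.1422 = 89.7608.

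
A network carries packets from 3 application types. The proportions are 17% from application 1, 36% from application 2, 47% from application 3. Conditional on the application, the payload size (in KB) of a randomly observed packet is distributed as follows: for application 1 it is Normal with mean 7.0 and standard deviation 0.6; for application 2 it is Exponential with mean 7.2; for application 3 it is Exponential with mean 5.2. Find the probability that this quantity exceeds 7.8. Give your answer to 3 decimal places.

0.242

Conditional on each application, P(X > 7.8): 1: 0.0912112; 2: 0.338465; 3: 0.22313.
By total probability, P(X > 7.8) = 0.17·0.0912112 + 0.36·0.338465 + 0.47·0.22313 = 0.242225.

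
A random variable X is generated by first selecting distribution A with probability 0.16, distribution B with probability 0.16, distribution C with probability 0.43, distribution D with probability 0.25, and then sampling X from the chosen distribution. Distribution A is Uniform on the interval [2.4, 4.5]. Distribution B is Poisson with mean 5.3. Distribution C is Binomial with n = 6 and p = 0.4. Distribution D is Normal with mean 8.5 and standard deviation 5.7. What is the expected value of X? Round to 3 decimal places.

Component means — A: 3.45; B: 5.3; C: 2.4; D: 8.5.
E[X] = 0.16·3.45 + 0.16·5.3 + 0.43·2.4 + 0.25·8.5 = 4.557.

4.557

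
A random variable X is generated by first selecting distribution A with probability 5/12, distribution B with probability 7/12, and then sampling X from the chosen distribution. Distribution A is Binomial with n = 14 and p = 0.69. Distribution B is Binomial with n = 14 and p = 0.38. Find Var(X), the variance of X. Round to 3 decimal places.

Per component, A: μ=9.66, E[X²]=96.3102; B: μ=5.32, E[X²]=31.6008.
E[X] = 0.416667·9.66 + 0.583333·5.32 = 7.12833.
E[X²] = 0.416667·96.3102 + 0.583333·31.6008 = 58.5631.
Var(X) = E[X²] − (E[X])² = 58.5631 − 50.8131 = 7.74991.

7.750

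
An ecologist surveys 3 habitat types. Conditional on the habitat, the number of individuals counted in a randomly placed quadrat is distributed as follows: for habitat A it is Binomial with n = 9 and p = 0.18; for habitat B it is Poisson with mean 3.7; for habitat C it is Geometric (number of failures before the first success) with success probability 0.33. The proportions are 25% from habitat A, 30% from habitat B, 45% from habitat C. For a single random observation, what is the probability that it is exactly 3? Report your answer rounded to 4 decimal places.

0.1445

Conditional on each habitat, P(X = 3): A: 0.148929; B: 0.20872; C: 0.0992518.
By total probability, P(X = 3) = 0.25·0.148929 + 0.3·0.20872 + 0.45·0.0992518 = 0.144512.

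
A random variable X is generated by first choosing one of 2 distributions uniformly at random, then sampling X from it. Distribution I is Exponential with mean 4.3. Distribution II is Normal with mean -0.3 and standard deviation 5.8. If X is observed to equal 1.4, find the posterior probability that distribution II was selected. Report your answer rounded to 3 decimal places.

0.282

Likelihoods f(1.4 | ·): I: 0.167932; II: 0.0658911.
Posterior ∝ prior × likelihood. Numerator for II: 0.5·0.0658911 = 0.0329456.
Normalizing constant: 0.5·0.167932 + 0.5·0.0658911 = 0.116912.
P(II | observation) = 0.0329456 / 0.116912 = 0.281799.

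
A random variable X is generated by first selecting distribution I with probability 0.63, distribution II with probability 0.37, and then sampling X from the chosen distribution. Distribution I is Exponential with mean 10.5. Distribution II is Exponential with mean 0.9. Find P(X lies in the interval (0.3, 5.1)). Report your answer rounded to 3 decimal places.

0.488

Conditional on each component, P(0.3 < X < 5.1): I: 0.356575; II: 0.713072.
By total probability, P(0.3 < X < 5.1) = 0.63·0.356575 + 0.37·0.713072 = 0.488479.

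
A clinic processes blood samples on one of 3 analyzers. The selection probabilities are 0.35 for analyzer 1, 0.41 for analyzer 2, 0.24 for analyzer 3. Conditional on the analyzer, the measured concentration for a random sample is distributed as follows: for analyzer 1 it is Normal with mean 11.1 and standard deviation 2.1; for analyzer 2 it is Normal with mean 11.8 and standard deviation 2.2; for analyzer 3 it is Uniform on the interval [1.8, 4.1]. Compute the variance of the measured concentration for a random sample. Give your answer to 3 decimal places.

16.990

Per component, 1: μ=11.1, E[X²]=127.62; 2: μ=11.8, E[X²]=144.08; 3: μ=2.95, E[X²]=9.14333.
E[X] = 0.35·11.1 + 0.41·11.8 + 0.24·2.95 = 9.431.
E[X²] = 0.35·127.62 + 0.41·144.08 + 0.24·9.14333 = 105.934.
Var(X) = E[X²] − (E[X])² = 105.934 − 88.9438 = 16.9904.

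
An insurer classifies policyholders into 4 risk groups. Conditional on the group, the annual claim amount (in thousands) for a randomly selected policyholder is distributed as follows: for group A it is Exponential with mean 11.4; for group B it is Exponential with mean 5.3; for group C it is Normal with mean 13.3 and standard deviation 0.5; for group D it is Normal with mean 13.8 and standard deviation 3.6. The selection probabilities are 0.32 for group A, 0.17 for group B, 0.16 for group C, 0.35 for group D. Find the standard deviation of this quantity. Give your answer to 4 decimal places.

7.7360

Per component, A: μ=11.4, E[X²]=259.92; B: μ=5.3, E[X²]=56.18; C: μ=13.3, E[X²]=177.14; D: μ=13.8, E[X²]=203.4.
E[X] = 0.32·11.4 + 0.17·5.3 + 0.16·13.3 + 0.35·13.8 = 11.507.
E[X²] = 0.32·259.92 + 0.17·56.18 + 0.16·177.14 + 0.35·203.4 = 192.257.
Var(X) = E[X²] − (E[X])² = 192.257 − 132.411 = 59.8464.
SD(X) = √59.8464 = 7.73604.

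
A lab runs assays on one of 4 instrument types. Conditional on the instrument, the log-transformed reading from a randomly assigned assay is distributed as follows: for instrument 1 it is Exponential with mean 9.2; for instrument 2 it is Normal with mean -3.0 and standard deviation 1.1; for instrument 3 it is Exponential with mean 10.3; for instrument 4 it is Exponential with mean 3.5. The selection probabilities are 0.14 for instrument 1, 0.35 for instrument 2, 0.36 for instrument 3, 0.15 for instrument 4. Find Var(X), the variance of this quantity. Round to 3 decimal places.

Per component, 1: μ=9.2, E[X²]=169.28; 2: μ=-3, E[X²]=10.21; 3: μ=10.3, E[X²]=212.18; 4: μ=3.5, E[X²]=24.5.
E[X] = 0.14·9.2 + 0.35·-3 + 0.36·10.3 + 0.15·3.5 = 4.471.
E[X²] = 0.14·169.28 + 0.35·10.21 + 0.36·212.18 + 0.15·24.5 = 107.333.
Var(X) = E[X²] − (E[X])² = 107.333 − 19.9898 = 87.3427.

87.343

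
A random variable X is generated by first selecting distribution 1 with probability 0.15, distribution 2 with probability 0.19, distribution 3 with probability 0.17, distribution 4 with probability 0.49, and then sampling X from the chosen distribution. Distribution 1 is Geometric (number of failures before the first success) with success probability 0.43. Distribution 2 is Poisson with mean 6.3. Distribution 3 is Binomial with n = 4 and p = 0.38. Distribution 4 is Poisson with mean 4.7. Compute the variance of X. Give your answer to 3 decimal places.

7.484

Per component, 1: μ=1.32558, E[X²]=4.83991; 2: μ=6.3, E[X²]=45.99; 3: μ=1.52, E[X²]=3.2528; 4: μ=4.7, E[X²]=26.79.
E[X] = 0.15·1.32558 + 0.19·6.3 + 0.17·1.52 + 0.49·4.7 = 3.95724.
E[X²] = 0.15·4.83991 + 0.19·45.99 + 0.17·3.2528 + 0.49·26.79 = 23.1442.
Var(X) = E[X²] − (E[X])² = 23.1442 − 15.6597 = 7.48444.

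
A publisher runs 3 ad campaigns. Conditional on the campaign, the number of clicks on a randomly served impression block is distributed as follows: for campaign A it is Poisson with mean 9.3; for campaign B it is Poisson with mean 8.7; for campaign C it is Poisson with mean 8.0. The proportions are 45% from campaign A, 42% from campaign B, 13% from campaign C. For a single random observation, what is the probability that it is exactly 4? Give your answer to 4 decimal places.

Conditional on each campaign, P(X = 4): A: 0.0284959; B: 0.0397653; C: 0.0572523.
By total probability, P(X = 4) = 0.45·0.0284959 + 0.42·0.0397653 + 0.13·0.0572523 = 0.0369673.

0.0370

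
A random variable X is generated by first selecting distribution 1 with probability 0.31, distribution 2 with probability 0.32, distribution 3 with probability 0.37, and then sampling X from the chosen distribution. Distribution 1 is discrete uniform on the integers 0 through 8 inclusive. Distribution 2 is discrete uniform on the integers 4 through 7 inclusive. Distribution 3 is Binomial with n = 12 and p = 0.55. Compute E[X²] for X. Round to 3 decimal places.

34.323

For each component E[X²] = Var + (mean)², giving 1: 22.6667; 2: 31.5; 3: 46.53.
Overall E[X²] = 0.31·22.6667 + 0.32·31.5 + 0.37·46.53 = 34.3228.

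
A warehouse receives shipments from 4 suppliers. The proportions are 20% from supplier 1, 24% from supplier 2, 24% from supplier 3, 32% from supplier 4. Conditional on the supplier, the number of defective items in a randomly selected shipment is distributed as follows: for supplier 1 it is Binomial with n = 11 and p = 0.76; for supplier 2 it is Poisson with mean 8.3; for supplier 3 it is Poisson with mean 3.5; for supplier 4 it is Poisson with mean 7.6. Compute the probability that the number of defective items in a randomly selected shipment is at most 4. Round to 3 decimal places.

0.235

Conditional on each supplier, P(X ≤ 4): 1: 0.00593615; 2: 0.0836969; 3: 0.725445; 4: 0.124939.
By total probability, P(X ≤ 4) = 0.2·0.00593615 + 0.24·0.0836969 + 0.24·0.725445 + 0.32·0.124939 = 0.235362.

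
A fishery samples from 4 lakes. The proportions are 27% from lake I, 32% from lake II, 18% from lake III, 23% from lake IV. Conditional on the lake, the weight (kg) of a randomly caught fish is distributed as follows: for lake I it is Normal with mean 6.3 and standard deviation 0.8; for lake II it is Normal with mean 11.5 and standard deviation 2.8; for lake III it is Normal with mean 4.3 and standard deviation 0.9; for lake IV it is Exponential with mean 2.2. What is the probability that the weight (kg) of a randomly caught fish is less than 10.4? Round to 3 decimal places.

Conditional on each lake, P(X < 10.4): I: 1; II: 0.347212; III: 1; IV: 0.991149.
By total probability, P(X < 10.4) = 0.27·1 + 0.32·0.347212 + 0.18·1 + 0.23·0.991149 = 0.789072.

0.789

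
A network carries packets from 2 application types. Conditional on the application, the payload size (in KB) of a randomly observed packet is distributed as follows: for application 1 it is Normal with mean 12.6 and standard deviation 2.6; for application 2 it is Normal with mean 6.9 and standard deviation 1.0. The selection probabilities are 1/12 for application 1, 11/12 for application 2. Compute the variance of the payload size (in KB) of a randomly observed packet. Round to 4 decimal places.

3.9619

Per component, 1: μ=12.6, E[X²]=165.52; 2: μ=6.9, E[X²]=48.61.
E[X] = 0.0833333·12.6 + 0.916667·6.9 = 7.375.
E[X²] = 0.0833333·165.52 + 0.916667·48.61 = 58.3525.
Var(X) = E[X²] − (E[X])² = 58.3525 − 54.3906 = 3.96187.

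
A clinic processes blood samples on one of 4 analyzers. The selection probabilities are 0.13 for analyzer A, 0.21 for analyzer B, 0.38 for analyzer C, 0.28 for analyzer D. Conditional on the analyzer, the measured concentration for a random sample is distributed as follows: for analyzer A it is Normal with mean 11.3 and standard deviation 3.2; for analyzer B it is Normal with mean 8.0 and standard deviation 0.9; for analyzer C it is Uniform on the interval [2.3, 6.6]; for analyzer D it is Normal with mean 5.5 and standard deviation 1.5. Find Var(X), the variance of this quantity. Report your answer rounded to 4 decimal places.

Per component, A: μ=11.3, E[X²]=137.93; B: μ=8, E[X²]=64.81; C: μ=4.45, E[X²]=21.3433; D: μ=5.5, E[X²]=32.5.
E[X] = 0.13·11.3 + 0.21·8 + 0.38·4.45 + 0.28·5.5 = 6.38.
E[X²] = 0.13·137.93 + 0.21·64.81 + 0.38·21.3433 + 0.28·32.5 = 48.7515.
Var(X) = E[X²] − (E[X])² = 48.7515 − 40.7044 = 8.04707.

8.0471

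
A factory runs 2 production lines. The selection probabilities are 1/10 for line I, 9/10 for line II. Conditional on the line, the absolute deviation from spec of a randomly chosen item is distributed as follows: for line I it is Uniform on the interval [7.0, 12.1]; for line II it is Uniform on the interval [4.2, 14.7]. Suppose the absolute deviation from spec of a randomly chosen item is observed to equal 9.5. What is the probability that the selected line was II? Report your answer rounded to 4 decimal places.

0.8138

Likelihoods f(9.5 | ·): I: 0.196078; II: 0.0952381.
Posterior ∝ prior × likelihood. Numerator for II: 0.9·0.0952381 = 0.0857143.
Normalizing constant: 0.1·0.196078 + 0.9·0.0952381 = 0.105322.
P(II | observation) = 0.0857143 / 0.105322 = 0.81383.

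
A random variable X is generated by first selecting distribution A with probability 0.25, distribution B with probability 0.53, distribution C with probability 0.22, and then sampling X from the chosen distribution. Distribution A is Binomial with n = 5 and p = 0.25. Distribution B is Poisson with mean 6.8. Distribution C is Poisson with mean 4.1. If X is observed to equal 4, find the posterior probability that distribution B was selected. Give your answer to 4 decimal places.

Likelihoods P(X=4 | ·): A: 0.0146484; B: 0.0992252; C: 0.195127.
Posterior ∝ prior × likelihood. Numerator for B: 0.53·0.0992252 = 0.0525893.
Normalizing constant: 0.25·0.0146484 + 0.53·0.0992252 + 0.22·0.195127 = 0.0991793.
P(B | observation) = 0.0525893 / 0.0991793 = 0.530245.

0.5302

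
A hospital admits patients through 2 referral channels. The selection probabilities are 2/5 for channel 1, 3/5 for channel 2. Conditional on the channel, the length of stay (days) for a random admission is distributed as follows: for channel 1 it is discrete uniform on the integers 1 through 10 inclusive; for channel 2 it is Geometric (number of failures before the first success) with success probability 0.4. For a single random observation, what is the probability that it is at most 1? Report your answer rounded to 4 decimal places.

Conditional on each channel, P(X ≤ 1): 1: 0.1; 2: 0.64.
By total probability, P(X ≤ 1) = 0.4·0.1 + 0.6·0.64 = 0.424.

0.4240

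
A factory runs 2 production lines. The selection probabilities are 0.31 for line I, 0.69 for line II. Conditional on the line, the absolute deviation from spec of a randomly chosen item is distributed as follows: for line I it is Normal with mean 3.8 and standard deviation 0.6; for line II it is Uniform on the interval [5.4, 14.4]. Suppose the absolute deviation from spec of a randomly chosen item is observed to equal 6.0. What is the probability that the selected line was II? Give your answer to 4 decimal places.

0.9968

Likelihoods f(6.0 | ·): I: 0.000800451; II: 0.111111.
Posterior ∝ prior × likelihood. Numerator for II: 0.69·0.111111 = 0.0766667.
Normalizing constant: 0.31·0.000800451 + 0.69·0.111111 = 0.0769148.
P(II | observation) = 0.0766667 / 0.0769148 = 0.996774.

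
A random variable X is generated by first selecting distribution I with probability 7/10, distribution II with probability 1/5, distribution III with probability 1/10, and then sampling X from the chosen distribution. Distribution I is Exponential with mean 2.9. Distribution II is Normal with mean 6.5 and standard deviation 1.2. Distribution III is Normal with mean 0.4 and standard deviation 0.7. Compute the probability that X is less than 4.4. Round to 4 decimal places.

0.6545

Conditional on each component, P(X < 4.4): I: 0.780684; II: 0.0400592; III: 1.
By total probability, P(X < 4.4) = 0.7·0.780684 + 0.2·0.0400592 + 0.1·1 = 0.654491.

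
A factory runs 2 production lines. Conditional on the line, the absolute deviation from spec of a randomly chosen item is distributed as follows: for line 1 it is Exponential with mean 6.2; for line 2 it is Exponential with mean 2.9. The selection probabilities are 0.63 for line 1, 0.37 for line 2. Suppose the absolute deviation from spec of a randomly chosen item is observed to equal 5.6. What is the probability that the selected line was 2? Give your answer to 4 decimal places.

Likelihoods f(5.6 | ·): 1: 0.0653646; 2: 0.0499994.
Posterior ∝ prior × likelihood. Numerator for 2: 0.37·0.0499994 = 0.0184998.
Normalizing constant: 0.63·0.0653646 + 0.37·0.0499994 = 0.0596794.
P(2 | observation) = 0.0184998 / 0.0596794 = 0.309986.

0.3100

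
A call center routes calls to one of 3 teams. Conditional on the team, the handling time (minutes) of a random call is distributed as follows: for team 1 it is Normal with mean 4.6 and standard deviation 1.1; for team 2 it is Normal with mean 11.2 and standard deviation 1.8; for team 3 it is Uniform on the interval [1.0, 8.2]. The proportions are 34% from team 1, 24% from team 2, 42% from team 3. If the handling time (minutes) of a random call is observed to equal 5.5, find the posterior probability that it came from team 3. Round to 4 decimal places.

0.3970

Likelihoods f(5.5 | ·): 1: 0.25951; 2: 0.00147276; 3: 0.138889.
Posterior ∝ prior × likelihood. Numerator for 3: 0.42·0.138889 = 0.0583333.
Normalizing constant: 0.34·0.25951 + 0.24·0.00147276 + 0.42·0.138889 = 0.14692.
P(3 | observation) = 0.0583333 / 0.14692 = 0.397041.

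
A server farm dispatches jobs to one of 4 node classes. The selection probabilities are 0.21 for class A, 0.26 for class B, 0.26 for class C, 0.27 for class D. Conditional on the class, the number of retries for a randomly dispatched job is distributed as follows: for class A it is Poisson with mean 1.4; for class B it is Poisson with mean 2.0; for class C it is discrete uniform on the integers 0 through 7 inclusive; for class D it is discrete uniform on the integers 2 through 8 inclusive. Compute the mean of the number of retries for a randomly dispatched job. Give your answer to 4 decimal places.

3.0740

Component means — A: 1.4; B: 2; C: 3.5; D: 5.
E[X] = 0.21·1.4 + 0.26·2 + 0.26·3.5 + 0.27·5 = 3.074.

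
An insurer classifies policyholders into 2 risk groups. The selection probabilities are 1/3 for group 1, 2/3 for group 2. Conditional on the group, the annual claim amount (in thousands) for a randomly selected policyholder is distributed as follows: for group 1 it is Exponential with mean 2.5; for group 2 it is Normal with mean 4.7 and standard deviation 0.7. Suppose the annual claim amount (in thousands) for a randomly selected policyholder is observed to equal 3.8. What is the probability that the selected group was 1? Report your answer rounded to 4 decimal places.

0.1492

Likelihoods f(3.8 | ·): 1: 0.0874848; 2: 0.249376.
Posterior ∝ prior × likelihood. Numerator for 1: 0.333333·0.0874848 = 0.0291616.
Normalizing constant: 0.333333·0.0874848 + 0.666667·0.249376 = 0.195412.
P(1 | observation) = 0.0291616 / 0.195412 = 0.149231.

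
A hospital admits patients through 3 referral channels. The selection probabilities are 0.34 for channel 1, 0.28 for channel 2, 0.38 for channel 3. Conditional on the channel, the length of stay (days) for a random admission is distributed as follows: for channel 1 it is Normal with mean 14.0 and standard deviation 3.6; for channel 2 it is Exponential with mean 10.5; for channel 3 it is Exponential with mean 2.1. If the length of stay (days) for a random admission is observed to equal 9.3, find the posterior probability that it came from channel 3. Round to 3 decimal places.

0.074

Likelihoods f(9.3 | ·): 1: 0.0472591; 2: 0.039278; 3: 0.00568168.
Posterior ∝ prior × likelihood. Numerator for 3: 0.38·0.00568168 = 0.00215904.
Normalizing constant: 0.34·0.0472591 + 0.28·0.039278 + 0.38·0.00568168 = 0.029225.
P(3 | observation) = 0.00215904 / 0.029225 = 0.0738764.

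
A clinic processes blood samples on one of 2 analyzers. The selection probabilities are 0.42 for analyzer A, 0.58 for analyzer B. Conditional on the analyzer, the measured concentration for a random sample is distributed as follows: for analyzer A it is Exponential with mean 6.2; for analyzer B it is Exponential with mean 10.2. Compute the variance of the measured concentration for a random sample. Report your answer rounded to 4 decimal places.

Per component, A: μ=6.2, E[X²]=76.88; B: μ=10.2, E[X²]=208.08.
E[X] = 0.42·6.2 + 0.58·10.2 = 8.52.
E[X²] = 0.42·76.88 + 0.58·208.08 = 152.976.
Var(X) = E[X²] − (E[X])² = 152.976 − 72.5904 = 80.3856.

80.3856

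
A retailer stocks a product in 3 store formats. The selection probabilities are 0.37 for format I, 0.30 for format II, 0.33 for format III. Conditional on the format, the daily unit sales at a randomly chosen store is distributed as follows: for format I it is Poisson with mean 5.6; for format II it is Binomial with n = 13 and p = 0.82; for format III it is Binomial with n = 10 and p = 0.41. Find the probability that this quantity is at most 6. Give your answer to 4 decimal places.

0.5585

Conditional on each format, P(X ≤ 6): I: 0.670258; II: 0.00378971; III: 0.937428.
By total probability, P(X ≤ 6) = 0.37·0.670258 + 0.3·0.00378971 + 0.33·0.937428 = 0.558484.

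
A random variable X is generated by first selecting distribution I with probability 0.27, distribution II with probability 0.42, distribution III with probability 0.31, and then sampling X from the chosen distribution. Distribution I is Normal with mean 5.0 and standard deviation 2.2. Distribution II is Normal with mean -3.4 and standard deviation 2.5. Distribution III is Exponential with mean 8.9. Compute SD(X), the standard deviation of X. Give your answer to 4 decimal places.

7.5802

Per component, I: μ=5, E[X²]=29.84; II: μ=-3.4, E[X²]=17.81; III: μ=8.9, E[X²]=158.42.
E[X] = 0.27·5 + 0.42·-3.4 + 0.31·8.9 = 2.681.
E[X²] = 0.27·29.84 + 0.42·17.81 + 0.31·158.42 = 64.6472.
Var(X) = E[X²] − (E[X])² = 64.6472 − 7.18776 = 57.4594.
SD(X) = √57.4594 = 7.5802.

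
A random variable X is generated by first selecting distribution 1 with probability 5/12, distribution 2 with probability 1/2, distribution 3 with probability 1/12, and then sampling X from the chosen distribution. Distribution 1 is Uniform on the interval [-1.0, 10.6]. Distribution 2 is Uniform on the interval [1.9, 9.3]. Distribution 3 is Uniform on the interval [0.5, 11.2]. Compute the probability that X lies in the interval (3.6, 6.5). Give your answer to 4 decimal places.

0.3227

Conditional on each component, P(3.6 < X < 6.5): 1: 0.25; 2: 0.391892; 3: 0.271028.
By total probability, P(3.6 < X < 6.5) = 0.416667·0.25 + 0.5·0.391892 + 0.0833333·0.271028 = 0.322698.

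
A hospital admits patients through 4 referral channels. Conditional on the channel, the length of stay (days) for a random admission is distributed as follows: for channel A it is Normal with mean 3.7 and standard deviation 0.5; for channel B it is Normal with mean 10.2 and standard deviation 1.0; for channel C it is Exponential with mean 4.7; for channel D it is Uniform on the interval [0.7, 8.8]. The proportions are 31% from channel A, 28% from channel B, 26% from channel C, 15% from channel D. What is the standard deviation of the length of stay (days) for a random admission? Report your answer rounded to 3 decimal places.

Per component, A: μ=3.7, E[X²]=13.94; B: μ=10.2, E[X²]=105.04; C: μ=4.7, E[X²]=44.18; D: μ=4.75, E[X²]=28.03.
E[X] = 0.31·3.7 + 0.28·10.2 + 0.26·4.7 + 0.15·4.75 = 5.9375.
E[X²] = 0.31·13.94 + 0.28·105.04 + 0.26·44.18 + 0.15·28.03 = 49.4239.
Var(X) = E[X²] − (E[X])² = 49.4239 − 35.2539 = 14.17.
SD(X) = √14.17 = 3.76431.

3.764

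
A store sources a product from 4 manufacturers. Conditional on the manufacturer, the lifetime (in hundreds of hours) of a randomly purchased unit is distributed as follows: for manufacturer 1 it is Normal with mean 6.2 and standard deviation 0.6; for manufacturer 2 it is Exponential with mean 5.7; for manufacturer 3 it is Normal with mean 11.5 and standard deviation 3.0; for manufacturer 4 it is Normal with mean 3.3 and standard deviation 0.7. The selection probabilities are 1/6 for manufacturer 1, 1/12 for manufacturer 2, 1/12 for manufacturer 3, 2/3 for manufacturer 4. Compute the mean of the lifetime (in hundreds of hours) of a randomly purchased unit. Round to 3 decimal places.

Component means — 1: 6.2; 2: 5.7; 3: 11.5; 4: 3.3.
E[X] = 0.166667·6.2 + 0.0833333·5.7 + 0.0833333·11.5 + 0.666667·3.3 = 4.66667.

4.667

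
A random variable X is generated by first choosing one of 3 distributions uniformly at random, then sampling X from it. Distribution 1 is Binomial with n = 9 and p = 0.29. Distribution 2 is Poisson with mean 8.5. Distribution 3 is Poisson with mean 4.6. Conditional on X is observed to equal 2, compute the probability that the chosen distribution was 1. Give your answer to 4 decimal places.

0.7078

Likelihoods P(X=2 | ·): 1: 0.275364; 2: 0.00735029; 3: 0.106348.
Posterior ∝ prior × likelihood. Numerator for 1: 0.333333·0.275364 = 0.091788.
Normalizing constant: 0.333333·0.275364 + 0.333333·0.00735029 + 0.333333·0.106348 = 0.129688.
P(1 | observation) = 0.091788 / 0.129688 = 0.707762.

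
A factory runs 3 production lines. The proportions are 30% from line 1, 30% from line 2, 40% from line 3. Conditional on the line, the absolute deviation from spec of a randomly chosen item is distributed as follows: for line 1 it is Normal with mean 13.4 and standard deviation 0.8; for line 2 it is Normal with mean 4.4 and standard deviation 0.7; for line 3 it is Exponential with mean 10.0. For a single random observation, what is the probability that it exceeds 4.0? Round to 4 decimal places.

Conditional on each line, P(X > 4.0): 1: 1; 2: 0.716145; 3: 0.67032.
By total probability, P(X > 4.0) = 0.3·1 + 0.3·0.716145 + 0.4·0.67032 = 0.782972.

0.7830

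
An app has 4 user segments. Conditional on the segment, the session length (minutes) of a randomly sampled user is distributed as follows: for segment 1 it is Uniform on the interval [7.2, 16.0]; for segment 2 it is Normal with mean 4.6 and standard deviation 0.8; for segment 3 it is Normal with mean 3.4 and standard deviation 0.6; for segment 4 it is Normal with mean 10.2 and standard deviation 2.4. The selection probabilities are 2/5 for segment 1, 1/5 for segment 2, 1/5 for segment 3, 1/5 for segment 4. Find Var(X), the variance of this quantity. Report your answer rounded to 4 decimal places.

16.5509

Per component, 1: μ=11.6, E[X²]=141.013; 2: μ=4.6, E[X²]=21.8; 3: μ=3.4, E[X²]=11.92; 4: μ=10.2, E[X²]=109.8.
E[X] = 0.4·11.6 + 0.2·4.6 + 0.2·3.4 + 0.2·10.2 = 8.28.
E[X²] = 0.4·141.013 + 0.2·21.8 + 0.2·11.92 + 0.2·109.8 = 85.1093.
Var(X) = E[X²] − (E[X])² = 85.1093 − 68.5584 = 16.5509.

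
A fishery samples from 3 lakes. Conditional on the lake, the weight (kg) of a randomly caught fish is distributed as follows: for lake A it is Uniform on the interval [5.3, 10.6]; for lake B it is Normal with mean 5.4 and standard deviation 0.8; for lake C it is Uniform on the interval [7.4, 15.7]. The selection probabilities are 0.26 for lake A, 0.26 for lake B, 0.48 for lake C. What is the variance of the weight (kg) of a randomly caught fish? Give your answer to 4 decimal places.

10.3078

Per component, A: μ=7.95, E[X²]=65.5433; B: μ=5.4, E[X²]=29.8; C: μ=11.55, E[X²]=139.143.
E[X] = 0.26·7.95 + 0.26·5.4 + 0.48·11.55 = 9.015.
E[X²] = 0.26·65.5433 + 0.26·29.8 + 0.48·139.143 = 91.5781.
Var(X) = E[X²] − (E[X])² = 91.5781 − 81.2702 = 10.3078.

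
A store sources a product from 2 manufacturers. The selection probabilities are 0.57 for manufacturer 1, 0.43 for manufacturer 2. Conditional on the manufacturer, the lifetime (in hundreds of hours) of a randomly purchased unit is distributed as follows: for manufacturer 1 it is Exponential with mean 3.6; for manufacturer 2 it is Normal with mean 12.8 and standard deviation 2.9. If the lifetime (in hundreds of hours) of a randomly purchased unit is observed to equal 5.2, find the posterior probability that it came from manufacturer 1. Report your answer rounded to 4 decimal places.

Likelihoods f(5.2 | ·): 1: 0.0655214; 2: 0.00443753.
Posterior ∝ prior × likelihood. Numerator for 1: 0.57·0.0655214 = 0.0373472.
Normalizing constant: 0.57·0.0655214 + 0.43·0.00443753 = 0.0392553.
P(1 | observation) = 0.0373472 / 0.0392553 = 0.951392.

0.9514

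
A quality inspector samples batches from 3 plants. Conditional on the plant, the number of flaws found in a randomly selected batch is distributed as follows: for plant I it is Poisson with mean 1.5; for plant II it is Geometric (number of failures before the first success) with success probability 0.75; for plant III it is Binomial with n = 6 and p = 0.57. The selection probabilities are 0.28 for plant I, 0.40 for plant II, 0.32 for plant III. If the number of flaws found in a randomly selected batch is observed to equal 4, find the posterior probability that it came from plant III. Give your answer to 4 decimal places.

0.8672

Likelihoods P(X=4 | ·): I: 0.0470665; II: 0.00292969; III: 0.292771.
Posterior ∝ prior × likelihood. Numerator for III: 0.32·0.292771 = 0.0936866.
Normalizing constant: 0.28·0.0470665 + 0.4·0.00292969 + 0.32·0.292771 = 0.108037.
P(III | observation) = 0.0936866 / 0.108037 = 0.867171.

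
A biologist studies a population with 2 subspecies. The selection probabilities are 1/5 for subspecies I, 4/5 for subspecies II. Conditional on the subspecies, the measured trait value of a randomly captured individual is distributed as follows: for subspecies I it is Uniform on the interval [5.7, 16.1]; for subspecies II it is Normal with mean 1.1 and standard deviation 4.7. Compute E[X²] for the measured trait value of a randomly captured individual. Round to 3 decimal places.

For each component E[X²] = Var + (mean)², giving I: 127.823; II: 23.3.
Overall E[X²] = 0.2·127.823 + 0.8·23.3 = 44.2047.

44.205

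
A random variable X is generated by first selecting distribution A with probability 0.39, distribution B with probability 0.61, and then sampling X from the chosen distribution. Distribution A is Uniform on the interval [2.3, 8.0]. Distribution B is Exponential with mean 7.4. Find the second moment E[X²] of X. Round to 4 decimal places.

For each component E[X²] = Var + (mean)², giving A: 29.23; B: 109.52.
Overall E[X²] = 0.39·29.23 + 0.61·109.52 = 78.2069.

78.2069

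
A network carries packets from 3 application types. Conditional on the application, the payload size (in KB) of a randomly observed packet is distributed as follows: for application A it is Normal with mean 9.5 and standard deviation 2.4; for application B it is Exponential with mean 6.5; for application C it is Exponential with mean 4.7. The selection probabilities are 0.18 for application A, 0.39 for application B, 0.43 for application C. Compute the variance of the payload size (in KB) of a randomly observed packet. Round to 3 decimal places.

Per component, A: μ=9.5, E[X²]=96.01; B: μ=6.5, E[X²]=84.5; C: μ=4.7, E[X²]=44.18.
E[X] = 0.18·9.5 + 0.39·6.5 + 0.43·4.7 = 6.266.
E[X²] = 0.18·96.01 + 0.39·84.5 + 0.43·44.18 = 69.2342.
Var(X) = E[X²] − (E[X])² = 69.2342 − 39.2628 = 29.9714.

29.971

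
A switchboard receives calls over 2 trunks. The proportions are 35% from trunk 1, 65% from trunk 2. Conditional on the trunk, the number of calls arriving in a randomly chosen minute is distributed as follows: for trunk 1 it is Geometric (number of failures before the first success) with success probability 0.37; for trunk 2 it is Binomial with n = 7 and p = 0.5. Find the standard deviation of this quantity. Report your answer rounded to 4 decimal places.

1.8663

Per component, 1: μ=1.7027, E[X²]=7.5011; 2: μ=3.5, E[X²]=14.
E[X] = 0.35·1.7027 + 0.65·3.5 = 2.87095.
E[X²] = 0.35·7.5011 + 0.65·14 = 11.7254.
Var(X) = E[X²] − (E[X])² = 11.7254 − 8.24233 = 3.48305.
SD(X) = √3.48305 = 1.86629.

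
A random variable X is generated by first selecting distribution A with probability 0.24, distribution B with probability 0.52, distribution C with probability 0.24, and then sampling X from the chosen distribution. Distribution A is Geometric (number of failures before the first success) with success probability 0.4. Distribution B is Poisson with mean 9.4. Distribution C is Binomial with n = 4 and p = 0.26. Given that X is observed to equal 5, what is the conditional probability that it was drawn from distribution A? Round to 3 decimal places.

0.221

Likelihoods P(X=5 | ·): A: 0.031104; B: 0.0505929; C: 0.
Posterior ∝ prior × likelihood. Numerator for A: 0.24·0.031104 = 0.00746496.
Normalizing constant: 0.24·0.031104 + 0.52·0.0505929 + 0.24·0 = 0.0337733.
P(A | observation) = 0.00746496 / 0.0337733 = 0.221031.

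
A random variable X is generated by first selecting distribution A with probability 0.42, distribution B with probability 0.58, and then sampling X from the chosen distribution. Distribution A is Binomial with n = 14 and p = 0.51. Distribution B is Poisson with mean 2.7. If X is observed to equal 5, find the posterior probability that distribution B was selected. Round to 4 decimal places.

0.4966

Likelihoods P(X=5 | ·): A: 0.112481; B: 0.0803605.
Posterior ∝ prior × likelihood. Numerator for B: 0.58·0.0803605 = 0.0466091.
Normalizing constant: 0.42·0.112481 + 0.58·0.0803605 = 0.0938511.
P(B | observation) = 0.0466091 / 0.0938511 = 0.496628.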